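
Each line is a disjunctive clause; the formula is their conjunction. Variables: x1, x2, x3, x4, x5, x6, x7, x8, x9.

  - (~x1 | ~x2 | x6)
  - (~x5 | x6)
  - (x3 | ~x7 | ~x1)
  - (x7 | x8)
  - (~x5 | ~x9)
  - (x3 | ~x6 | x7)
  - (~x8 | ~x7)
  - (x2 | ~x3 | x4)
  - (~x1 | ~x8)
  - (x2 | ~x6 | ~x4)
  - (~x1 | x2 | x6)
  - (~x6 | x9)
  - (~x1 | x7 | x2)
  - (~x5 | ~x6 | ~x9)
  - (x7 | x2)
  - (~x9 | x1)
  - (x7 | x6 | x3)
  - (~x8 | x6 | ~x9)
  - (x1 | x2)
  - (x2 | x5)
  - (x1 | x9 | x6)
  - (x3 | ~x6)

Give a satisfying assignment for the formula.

Branch on x1: take x1 = True.
  then x8 is forced to False.
  then x7 is forced to True.
  then x3 is forced to True.
Branch on x2: take x2 = True.
  then x6 is forced to True.
  then x9 is forced to True.
  then x5 is forced to False.
x4 is now unconstrained; take x4 = True.

x1 = True, x2 = True, x3 = True, x4 = True, x5 = False, x6 = True, x7 = True, x8 = False, x9 = True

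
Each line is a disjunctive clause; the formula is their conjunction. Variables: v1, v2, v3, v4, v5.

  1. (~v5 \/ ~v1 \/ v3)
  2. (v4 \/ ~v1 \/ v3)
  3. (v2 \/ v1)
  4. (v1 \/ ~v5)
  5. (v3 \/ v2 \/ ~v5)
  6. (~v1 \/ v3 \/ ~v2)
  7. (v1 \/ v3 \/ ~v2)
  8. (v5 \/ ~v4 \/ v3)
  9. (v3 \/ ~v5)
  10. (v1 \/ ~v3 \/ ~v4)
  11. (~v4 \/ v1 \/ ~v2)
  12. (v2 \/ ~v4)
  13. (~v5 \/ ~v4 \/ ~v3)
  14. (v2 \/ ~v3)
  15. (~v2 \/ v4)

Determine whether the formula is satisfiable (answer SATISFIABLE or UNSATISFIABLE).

Try v1 = True.
For the remaining variables, v2 = True, v3 = True, v4 = True, v5 = False works.
Every clause has at least one true literal under this assignment.
So v1=T, v2=T, v3=T, v4=T, v5=F is a satisfying assignment.

SATISFIABLE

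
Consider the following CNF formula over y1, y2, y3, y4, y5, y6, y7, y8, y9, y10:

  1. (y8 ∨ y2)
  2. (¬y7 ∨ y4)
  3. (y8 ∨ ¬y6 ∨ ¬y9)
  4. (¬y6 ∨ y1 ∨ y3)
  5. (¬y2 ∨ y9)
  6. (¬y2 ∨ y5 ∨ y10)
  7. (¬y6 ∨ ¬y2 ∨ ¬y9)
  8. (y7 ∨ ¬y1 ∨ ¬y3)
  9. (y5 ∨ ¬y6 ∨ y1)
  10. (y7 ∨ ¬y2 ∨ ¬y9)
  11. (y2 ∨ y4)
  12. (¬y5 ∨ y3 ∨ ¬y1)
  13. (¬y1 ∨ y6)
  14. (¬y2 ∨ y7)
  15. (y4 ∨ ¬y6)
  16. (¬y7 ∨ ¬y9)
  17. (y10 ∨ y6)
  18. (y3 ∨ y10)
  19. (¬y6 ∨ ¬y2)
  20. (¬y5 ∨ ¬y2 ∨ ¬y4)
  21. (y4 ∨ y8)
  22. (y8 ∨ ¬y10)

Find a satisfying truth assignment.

y1=False, y2=False, y3=True, y4=True, y5=True, y6=True, y7=False, y8=True, y9=True, y10=True

Check each clause:
  1. (y8 ∨ y2) — y8 is true.
  2. (¬y7 ∨ y4) — ¬y7 is true.
  3. (y8 ∨ ¬y6 ∨ ¬y9) — y8 is true.
  4. (¬y6 ∨ y3 ∨ y1) — y3 is true.
  5. (y9 ∨ ¬y2) — y9 is true.
  6. (¬y2 ∨ y5 ∨ y10) — y10 is true.
  7. (¬y2 ∨ ¬y9 ∨ ¬y6) — ¬y2 is true.
  8. (¬y1 ∨ ¬y3 ∨ y7) — ¬y1 is true.
  9. (y1 ∨ y5 ∨ ¬y6) — y5 is true.
  10. (¬y9 ∨ y7 ∨ ¬y2) — ¬y2 is true.
  11. (y4 ∨ y2) — y4 is true.
  12. (¬y5 ∨ y3 ∨ ¬y1) — y3 is true.
  13. (¬y1 ∨ y6) — y6 is true.
  14. (¬y2 ∨ y7) — ¬y2 is true.
  15. (y4 ∨ ¬y6) — y4 is true.
  16. (¬y9 ∨ ¬y7) — ¬y7 is true.
  17. (y6 ∨ y10) — y10 is true.
  18. (y10 ∨ y3) — y10 is true.
  19. (¬y6 ∨ ¬y2) — ¬y2 is true.
  20. (¬y2 ∨ ¬y5 ∨ ¬y4) — ¬y2 is true.
  21. (y8 ∨ y4) — y8 is true.
  22. (y8 ∨ ¬y10) — y8 is true.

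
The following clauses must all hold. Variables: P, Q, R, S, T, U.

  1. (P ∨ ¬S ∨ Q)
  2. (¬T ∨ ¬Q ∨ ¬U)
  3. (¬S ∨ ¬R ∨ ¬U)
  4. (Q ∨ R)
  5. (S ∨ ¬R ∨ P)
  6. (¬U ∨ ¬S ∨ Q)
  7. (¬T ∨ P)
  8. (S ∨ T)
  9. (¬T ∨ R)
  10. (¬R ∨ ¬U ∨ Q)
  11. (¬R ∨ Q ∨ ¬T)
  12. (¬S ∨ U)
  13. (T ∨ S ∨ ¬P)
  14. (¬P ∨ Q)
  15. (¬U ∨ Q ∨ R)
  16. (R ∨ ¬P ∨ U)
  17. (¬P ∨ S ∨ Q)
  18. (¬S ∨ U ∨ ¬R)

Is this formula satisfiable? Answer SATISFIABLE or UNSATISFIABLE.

SATISFIABLE

Branch on P: take P = True.
  then Q is forced to True.
Set R = False and propagate.
  then T is forced to False.
  then S is forced to True.
  then U is forced to True.
So P=T, Q=T, R=F, S=T, T=F, U=T is a satisfying assignment.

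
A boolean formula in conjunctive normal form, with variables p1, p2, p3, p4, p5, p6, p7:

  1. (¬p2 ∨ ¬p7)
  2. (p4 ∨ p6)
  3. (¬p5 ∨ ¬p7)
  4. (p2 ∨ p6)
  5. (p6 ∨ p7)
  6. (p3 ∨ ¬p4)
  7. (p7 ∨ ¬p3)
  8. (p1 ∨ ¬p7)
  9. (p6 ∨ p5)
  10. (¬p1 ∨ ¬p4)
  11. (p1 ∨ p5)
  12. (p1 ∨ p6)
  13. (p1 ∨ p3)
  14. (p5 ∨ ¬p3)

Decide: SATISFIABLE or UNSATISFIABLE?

SATISFIABLE

Pure literal: p6 appears only positively; assign p6 = True.
Set p1 = True and propagate.
  then p4 is forced to False.
The remaining clauses are satisfied by p2 = False, p3 = False, p5 = False, p7 = False.
So p1=1, p2=0, p3=0, p4=0, p5=0, p6=1, p7=0 is a satisfying assignment.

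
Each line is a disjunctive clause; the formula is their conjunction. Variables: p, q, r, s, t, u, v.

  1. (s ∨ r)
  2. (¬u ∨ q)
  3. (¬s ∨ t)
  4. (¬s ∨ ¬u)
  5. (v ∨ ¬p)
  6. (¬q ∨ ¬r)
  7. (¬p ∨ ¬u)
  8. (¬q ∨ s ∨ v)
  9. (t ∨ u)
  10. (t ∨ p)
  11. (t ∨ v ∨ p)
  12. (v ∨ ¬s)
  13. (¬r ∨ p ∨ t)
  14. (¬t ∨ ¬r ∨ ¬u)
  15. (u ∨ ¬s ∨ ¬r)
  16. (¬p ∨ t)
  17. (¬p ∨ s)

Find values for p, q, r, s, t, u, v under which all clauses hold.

Pure literal: v appears only positively; assign v = True.
Try p = True.
  then u is forced to False.
  then t is forced to True.
  then s is forced to True.
  then r is forced to False.
q is now unconstrained; take q = False.
Every clause has at least one true literal under this assignment.

p=T, q=F, r=F, s=T, t=T, u=F, v=T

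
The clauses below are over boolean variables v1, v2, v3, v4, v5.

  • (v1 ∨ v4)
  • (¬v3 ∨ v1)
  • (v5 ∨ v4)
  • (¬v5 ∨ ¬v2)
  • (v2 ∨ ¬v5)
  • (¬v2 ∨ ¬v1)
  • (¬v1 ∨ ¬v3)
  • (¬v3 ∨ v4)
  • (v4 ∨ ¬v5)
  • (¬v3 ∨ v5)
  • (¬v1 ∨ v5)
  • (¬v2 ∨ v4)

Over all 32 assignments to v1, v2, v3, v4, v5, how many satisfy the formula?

2

Satisfying assignments:
  v1=F v2=F v3=F v4=T v5=F
  v1=F v2=T v3=F v4=T v5=F
Count: 2.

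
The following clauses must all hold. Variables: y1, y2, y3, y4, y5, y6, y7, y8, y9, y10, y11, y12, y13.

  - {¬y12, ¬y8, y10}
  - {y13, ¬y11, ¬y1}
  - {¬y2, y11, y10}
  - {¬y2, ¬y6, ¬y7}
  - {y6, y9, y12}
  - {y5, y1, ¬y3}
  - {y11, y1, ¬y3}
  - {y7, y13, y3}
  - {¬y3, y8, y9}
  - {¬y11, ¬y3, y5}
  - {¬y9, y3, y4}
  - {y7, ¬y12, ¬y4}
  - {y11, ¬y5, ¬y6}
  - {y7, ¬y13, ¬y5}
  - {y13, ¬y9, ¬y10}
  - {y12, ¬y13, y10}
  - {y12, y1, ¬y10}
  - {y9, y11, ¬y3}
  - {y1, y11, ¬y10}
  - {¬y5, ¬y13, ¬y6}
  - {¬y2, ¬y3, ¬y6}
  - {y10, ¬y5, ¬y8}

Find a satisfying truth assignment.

y1 = T, y2 = F, y3 = T, y4 = T, y5 = F, y6 = F, y7 = T, y8 = F, y9 = T, y10 = T, y11 = F, y12 = T, y13 = T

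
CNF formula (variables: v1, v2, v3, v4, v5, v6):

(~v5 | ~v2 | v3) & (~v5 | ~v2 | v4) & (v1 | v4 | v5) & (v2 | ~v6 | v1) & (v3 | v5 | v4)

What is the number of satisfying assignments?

34

Case analysis on v5 and v2:
  v5=T, v2=T: remaining (v1,v3,v4,v6) ∈ {(F,T,T,F); (F,T,T,T); (T,T,T,F); (T,T,T,T)} — 4.
  v5=T, v2=F: v3, v4 free; 3 ways for (v1,v6) × 2^2 = 12.
  v5=F, v2=T: v6 free; 5 ways for (v1,v3,v4) × 2^1 = 10.
  v5=F, v2=F: 8 of the 16 assignments to (v1,v3,v4,v6) work.
Total: 4 + 12 + 10 + 8 = 34.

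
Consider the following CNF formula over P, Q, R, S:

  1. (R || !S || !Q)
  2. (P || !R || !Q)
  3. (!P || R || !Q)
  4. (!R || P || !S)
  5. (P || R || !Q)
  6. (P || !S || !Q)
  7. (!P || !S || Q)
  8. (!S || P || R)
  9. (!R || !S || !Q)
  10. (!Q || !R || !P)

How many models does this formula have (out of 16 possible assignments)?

The models are:
  P=F Q=F R=F S=F
  P=F Q=F R=T S=F
  P=T Q=F R=F S=F
  P=T Q=F R=T S=F
That's 4 in total.

4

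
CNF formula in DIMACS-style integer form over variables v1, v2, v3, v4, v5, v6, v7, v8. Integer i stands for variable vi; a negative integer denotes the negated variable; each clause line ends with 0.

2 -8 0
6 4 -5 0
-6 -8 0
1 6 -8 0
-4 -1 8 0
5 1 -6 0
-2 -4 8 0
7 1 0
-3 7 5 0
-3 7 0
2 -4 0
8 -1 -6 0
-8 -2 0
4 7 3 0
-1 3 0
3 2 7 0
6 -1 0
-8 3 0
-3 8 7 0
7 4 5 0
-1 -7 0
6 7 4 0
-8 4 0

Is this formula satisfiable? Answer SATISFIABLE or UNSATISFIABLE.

SATISFIABLE

Branch on v1: take v1 = False.
  then v7 is forced to True.
For the remaining variables, v2 = True, v3 = True, v4 = False, v5 = False, v6 = False, v8 = False works.
So v1 = F, v2 = T, v3 = T, v4 = F, v5 = F, v6 = F, v7 = T, v8 = F is a satisfying assignment.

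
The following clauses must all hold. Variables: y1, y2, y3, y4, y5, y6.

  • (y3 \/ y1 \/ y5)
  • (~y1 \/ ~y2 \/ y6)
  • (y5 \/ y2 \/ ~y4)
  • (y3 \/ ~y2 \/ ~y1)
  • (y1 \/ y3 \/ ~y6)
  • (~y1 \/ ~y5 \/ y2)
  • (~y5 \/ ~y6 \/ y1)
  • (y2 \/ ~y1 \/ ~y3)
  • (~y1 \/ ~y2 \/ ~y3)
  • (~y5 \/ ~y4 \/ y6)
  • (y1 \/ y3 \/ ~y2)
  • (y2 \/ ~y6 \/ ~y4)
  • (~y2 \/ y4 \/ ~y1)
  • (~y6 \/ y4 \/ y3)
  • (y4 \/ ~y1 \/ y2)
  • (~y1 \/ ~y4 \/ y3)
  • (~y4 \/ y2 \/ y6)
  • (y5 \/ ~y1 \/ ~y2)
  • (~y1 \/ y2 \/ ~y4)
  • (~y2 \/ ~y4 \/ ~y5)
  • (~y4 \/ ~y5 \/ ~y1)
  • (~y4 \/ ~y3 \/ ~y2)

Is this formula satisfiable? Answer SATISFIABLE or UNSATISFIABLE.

Branch on y1: take y1 = False.
Set y2 = False and propagate.
Try y3 = False.
  then y5 is forced to True.
  then y6 is forced to False.
  then y4 is forced to False.
So y1=False  y2=False  y3=False  y4=False  y5=True  y6=False is a satisfying assignment.

SATISFIABLE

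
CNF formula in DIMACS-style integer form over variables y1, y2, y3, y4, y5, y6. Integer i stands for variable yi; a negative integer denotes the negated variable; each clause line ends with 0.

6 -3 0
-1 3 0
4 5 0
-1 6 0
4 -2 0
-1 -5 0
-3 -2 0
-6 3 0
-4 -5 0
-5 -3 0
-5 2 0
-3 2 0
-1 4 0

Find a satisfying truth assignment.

Pure literal: y1 appears only negated; assign y1 = False.
Set y2 = False and propagate.
  then y5 is forced to False.
  then y4 is forced to True.
  then y3 is forced to False.
  then y6 is forced to False.
Every clause has at least one true literal under this assignment.

y1 = False  y2 = False  y3 = False  y4 = True  y5 = False  y6 = False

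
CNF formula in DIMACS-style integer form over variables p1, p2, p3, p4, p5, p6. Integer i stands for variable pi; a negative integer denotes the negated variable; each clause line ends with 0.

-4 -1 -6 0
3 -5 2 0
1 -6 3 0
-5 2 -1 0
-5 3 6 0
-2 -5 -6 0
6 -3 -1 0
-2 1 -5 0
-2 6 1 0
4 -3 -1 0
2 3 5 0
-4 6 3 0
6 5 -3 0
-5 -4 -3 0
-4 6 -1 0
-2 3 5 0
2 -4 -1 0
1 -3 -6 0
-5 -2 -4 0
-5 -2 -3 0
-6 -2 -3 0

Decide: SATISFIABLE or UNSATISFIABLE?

SATISFIABLE

Set p1 = False and propagate.
Try p2 = False.
The remaining clauses are satisfied by p3 = True, p4 = False, p5 = True, p6 = False.
So p1=False, p2=False, p3=True, p4=False, p5=True, p6=False is a satisfying assignment.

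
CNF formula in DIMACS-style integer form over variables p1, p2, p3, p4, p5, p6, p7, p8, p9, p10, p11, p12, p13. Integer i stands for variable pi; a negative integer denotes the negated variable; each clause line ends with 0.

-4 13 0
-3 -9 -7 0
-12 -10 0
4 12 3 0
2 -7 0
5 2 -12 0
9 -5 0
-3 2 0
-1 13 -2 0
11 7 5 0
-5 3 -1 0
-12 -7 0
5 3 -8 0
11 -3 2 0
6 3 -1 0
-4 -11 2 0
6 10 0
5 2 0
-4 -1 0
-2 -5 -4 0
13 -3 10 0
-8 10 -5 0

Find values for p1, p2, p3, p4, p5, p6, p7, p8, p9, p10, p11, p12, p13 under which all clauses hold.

p1 = 1, p2 = 1, p3 = 1, p4 = 0, p5 = 0, p6 = 1, p7 = 1, p8 = 1, p9 = 0, p10 = 1, p11 = 0, p12 = 0, p13 = 1

Check each clause:
  1. (p13 | ~p4) — ~p4 is true.
  2. (~p9 | ~p7 | ~p3) — ~p9 is true.
  3. (~p10 | ~p12) — ~p12 is true.
  4. (p12 | p3 | p4) — p3 is true.
  5. (~p7 | p2) — p2 is true.
  6. (~p12 | p2 | p5) — p2 is true.
  7. (~p5 | p9) — ~p5 is true.
  8. (p2 | ~p3) — p2 is true.
  9. (~p1 | ~p2 | p13) — p13 is true.
  10. (p5 | p11 | p7) — p7 is true.
  11. (~p5 | p3 | ~p1) — p3 is true.
  12. (~p12 | ~p7) — ~p12 is true.
  13. (~p8 | p5 | p3) — p3 is true.
  14. (p11 | p2 | ~p3) — p2 is true.
  15. (p6 | ~p1 | p3) — p3 is true.
  16. (p2 | ~p4 | ~p11) — p2 is true.
  17. (p6 | p10) — p10 is true.
  18. (p5 | p2) — p2 is true.
  19. (~p4 | ~p1) — ~p4 is true.
  20. (~p2 | ~p4 | ~p5) — ~p5 is true.
  21. (p10 | ~p3 | p13) — p10 is true.
  22. (~p8 | ~p5 | p10) — p10 is true.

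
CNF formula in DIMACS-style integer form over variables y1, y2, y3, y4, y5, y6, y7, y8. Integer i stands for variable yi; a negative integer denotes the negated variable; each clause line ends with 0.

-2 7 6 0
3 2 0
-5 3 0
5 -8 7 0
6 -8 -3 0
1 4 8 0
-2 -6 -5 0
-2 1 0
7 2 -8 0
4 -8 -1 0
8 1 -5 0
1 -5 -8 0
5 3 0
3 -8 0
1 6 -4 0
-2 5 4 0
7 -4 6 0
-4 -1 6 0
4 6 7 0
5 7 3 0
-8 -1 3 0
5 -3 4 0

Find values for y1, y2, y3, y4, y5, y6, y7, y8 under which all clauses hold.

y1 = 1, y2 = 0, y3 = 1, y4 = 1, y5 = 1, y6 = 1, y7 = 0, y8 = 0

Check each clause:
  1. (y6 \/ ~y2 \/ y7) — ~y2 is true.
  2. (y3 \/ y2) — y3 is true.
  3. (y3 \/ ~y5) — y3 is true.
  4. (y5 \/ ~y8 \/ y7) — ~y8 is true.
  5. (y6 \/ ~y3 \/ ~y8) — ~y8 is true.
  6. (y1 \/ y4 \/ y8) — y1 is true.
  7. (~y5 \/ ~y2 \/ ~y6) — ~y2 is true.
  8. (~y2 \/ y1) — y1 is true.
  9. (~y8 \/ y7 \/ y2) — ~y8 is true.
  10. (~y8 \/ y4 \/ ~y1) — ~y8 is true.
  11. (y8 \/ ~y5 \/ y1) — y1 is true.
  12. (~y8 \/ y1 \/ ~y5) — ~y8 is true.
  13. (y5 \/ y3) — y3 is true.
  14. (~y8 \/ y3) — ~y8 is true.
  15. (y6 \/ y1 \/ ~y4) — y1 is true.
  16. (y5 \/ y4 \/ ~y2) — y4 is true.
  17. (y7 \/ ~y4 \/ y6) — y6 is true.
  18. (~y4 \/ ~y1 \/ y6) — y6 is true.
  19. (y4 \/ y7 \/ y6) — y4 is true.
  20. (y3 \/ y7 \/ y5) — y3 is true.
  21. (y3 \/ ~y1 \/ ~y8) — ~y8 is true.
  22. (y5 \/ y4 \/ ~y3) — y5 is true.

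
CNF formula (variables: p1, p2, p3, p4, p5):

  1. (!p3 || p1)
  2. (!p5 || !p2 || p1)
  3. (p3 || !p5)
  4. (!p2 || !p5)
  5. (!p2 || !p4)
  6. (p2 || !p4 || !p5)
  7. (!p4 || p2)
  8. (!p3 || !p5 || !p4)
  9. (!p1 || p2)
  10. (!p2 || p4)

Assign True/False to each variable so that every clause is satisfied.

p1=0, p2=0, p3=0, p4=0, p5=0

p5 occurs only negated in the remaining clauses — set p5 = False.
Branch on p1: take p1 = False.
  then p3 is forced to False.
Set p2 = False and propagate.
  then p4 is forced to False.
Check each clause:
  1. (!p3 || p1) — !p3 is true.
  2. (!p5 || p1 || !p2) — !p5 is true.
  3. (!p5 || p3) — !p5 is true.
  4. (!p5 || !p2) — !p5 is true.
  5. (!p4 || !p2) — !p4 is true.
  6. (!p5 || !p4 || p2) — !p5 is true.
  7. (p2 || !p4) — !p4 is true.
  8. (!p5 || !p3 || !p4) — !p5 is true.
  9. (p2 || !p1) — !p1 is true.
  10. (!p2 || p4) — !p2 is true.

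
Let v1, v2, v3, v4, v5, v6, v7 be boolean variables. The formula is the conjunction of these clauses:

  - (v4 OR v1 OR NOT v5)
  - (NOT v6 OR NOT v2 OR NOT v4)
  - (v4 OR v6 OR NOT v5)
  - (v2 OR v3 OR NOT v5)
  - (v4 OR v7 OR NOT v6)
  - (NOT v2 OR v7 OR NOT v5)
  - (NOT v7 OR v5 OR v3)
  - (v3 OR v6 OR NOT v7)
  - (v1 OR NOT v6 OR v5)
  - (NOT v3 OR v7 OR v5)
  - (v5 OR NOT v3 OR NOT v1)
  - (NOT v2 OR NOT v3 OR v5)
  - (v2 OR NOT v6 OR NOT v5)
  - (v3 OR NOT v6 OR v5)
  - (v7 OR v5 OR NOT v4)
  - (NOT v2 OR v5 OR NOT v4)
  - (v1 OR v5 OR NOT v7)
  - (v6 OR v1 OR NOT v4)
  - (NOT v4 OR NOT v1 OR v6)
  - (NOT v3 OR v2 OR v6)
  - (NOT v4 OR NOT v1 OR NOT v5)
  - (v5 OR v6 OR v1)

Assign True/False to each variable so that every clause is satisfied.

v1=T  v2=F  v3=F  v4=F  v5=F  v6=F  v7=F

Set v1 = True and propagate.
Try v2 = False.
Try v3 = False.
  then v5 is forced to False.
  then v7 is forced to False.
  then v6 is forced to False.
  then v4 is forced to False.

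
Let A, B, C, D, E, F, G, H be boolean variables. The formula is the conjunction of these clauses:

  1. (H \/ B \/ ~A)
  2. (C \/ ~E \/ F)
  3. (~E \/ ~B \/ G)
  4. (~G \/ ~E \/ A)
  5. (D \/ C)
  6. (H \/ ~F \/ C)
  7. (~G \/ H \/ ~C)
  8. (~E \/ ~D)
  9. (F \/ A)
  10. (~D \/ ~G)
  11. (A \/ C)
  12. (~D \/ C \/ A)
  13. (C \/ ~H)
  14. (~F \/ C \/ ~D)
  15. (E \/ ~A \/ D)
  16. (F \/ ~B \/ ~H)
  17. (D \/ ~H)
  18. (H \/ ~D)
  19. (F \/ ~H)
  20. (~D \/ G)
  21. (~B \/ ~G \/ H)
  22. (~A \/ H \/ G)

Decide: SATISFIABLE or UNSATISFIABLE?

SATISFIABLE

Try A = False.
  then F is forced to True.
  then C is forced to True.
For the remaining variables, B = False, D = False, E = True, G = False, H = False works.
So A=0, B=0, C=1, D=0, E=1, F=1, G=0, H=0 is a satisfying assignment.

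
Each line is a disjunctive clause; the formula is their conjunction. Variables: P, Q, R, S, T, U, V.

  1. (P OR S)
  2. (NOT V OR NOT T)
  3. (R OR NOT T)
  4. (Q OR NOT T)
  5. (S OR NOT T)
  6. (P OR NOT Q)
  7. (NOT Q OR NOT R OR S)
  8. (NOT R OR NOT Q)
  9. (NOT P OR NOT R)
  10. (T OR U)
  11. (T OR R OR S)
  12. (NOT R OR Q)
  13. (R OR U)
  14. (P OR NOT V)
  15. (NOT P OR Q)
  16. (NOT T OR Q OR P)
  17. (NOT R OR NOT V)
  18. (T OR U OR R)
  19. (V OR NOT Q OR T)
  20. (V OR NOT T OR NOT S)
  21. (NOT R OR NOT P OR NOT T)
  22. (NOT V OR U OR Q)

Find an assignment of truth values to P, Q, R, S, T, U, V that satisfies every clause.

U occurs only positively in the remaining clauses — set U = True.
Try P = True.
  then R is forced to False.
  then T is forced to False.
  then S is forced to True.
  then Q is forced to True.
  then V is forced to True.

P = True, Q = True, R = False, S = True, T = False, U = True, V = True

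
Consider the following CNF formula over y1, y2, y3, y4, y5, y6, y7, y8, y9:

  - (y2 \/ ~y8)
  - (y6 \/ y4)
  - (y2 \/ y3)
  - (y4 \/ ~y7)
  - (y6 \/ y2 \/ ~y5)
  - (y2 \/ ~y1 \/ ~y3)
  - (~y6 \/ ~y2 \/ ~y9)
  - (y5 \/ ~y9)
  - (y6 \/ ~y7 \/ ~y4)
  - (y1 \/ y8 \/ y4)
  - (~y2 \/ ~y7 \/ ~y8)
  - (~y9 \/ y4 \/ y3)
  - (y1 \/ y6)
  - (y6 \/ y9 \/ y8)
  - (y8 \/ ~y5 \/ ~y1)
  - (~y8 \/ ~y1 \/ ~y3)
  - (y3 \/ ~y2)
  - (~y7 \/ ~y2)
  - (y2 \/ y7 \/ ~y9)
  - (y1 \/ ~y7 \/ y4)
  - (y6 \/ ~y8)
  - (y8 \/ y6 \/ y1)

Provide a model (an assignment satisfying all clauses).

y1 = False, y2 = False, y3 = True, y4 = True, y5 = True, y6 = True, y7 = True, y8 = False, y9 = True

Set y1 = False and propagate.
  then y6 is forced to True.
Try y2 = False.
  then y8 is forced to False.
  then y3 is forced to True.
  then y4 is forced to True.
The remaining clauses are satisfied by y5 = True, y7 = True, y9 = True.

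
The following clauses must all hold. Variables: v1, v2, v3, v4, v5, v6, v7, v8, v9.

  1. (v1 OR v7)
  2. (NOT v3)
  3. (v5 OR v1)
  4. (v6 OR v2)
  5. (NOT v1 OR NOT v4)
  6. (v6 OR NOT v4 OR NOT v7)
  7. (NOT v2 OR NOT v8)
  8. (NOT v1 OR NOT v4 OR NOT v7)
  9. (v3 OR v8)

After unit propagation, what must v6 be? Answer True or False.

True

Unit clause (NOT v3) sets v3 = False.
In (v8 OR v3), v3 is now false; v8 must hold, so v8 = True.
In (NOT v8 OR NOT v2), NOT v8 is now false; NOT v2 must hold, so v2 = False.
(v2 OR v6): since v2 = False, the clause reduces to (v6). v6 = True.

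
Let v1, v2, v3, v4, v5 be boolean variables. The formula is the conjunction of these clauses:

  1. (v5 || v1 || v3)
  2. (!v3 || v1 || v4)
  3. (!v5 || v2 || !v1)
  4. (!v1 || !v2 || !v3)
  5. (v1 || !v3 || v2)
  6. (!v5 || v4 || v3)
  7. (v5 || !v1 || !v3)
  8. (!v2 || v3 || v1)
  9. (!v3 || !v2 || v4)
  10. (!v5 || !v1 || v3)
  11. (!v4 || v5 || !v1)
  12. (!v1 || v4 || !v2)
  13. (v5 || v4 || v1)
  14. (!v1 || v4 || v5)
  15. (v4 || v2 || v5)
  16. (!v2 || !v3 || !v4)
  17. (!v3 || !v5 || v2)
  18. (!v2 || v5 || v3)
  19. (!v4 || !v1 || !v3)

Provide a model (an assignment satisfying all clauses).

v1 = False, v2 = False, v3 = False, v4 = True, v5 = True

Check each clause:
  1. (v1 || v5 || v3) — v5 is true.
  2. (v4 || !v3 || v1) — v4 is true.
  3. (!v1 || v2 || !v5) — !v1 is true.
  4. (!v2 || !v1 || !v3) — !v3 is true.
  5. (v1 || !v3 || v2) — !v3 is true.
  6. (v4 || !v5 || v3) — v4 is true.
  7. (!v1 || v5 || !v3) — v5 is true.
  8. (v1 || v3 || !v2) — !v2 is true.
  9. (!v3 || !v2 || v4) — v4 is true.
  10. (!v1 || v3 || !v5) — !v1 is true.
  11. (v5 || !v1 || !v4) — v5 is true.
  12. (!v2 || v4 || !v1) — v4 is true.
  13. (v1 || v4 || v5) — v4 is true.
  14. (v5 || v4 || !v1) — v4 is true.
  15. (v5 || v4 || v2) — v4 is true.
  16. (!v2 || !v4 || !v3) — !v3 is true.
  17. (v2 || !v5 || !v3) — !v3 is true.
  18. (!v2 || v5 || v3) — v5 is true.
  19. (!v3 || !v1 || !v4) — !v3 is true.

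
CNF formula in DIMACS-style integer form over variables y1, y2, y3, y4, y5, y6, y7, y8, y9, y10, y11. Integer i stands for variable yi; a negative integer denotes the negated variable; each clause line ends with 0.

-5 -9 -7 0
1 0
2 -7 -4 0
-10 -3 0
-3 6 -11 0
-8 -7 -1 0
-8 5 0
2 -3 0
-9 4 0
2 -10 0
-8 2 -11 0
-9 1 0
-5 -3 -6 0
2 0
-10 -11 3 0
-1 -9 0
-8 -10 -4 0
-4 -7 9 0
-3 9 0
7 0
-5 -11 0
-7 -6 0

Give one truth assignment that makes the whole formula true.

Unit propagation: (y1) forces y1 = True.
(y2) is a unit clause, so y2 = True.
The clause (!y9) is unit: y9 must be False.
Unit propagation: (!y3) forces y3 = False.
The clause (y7) is unit: y7 must be True.
Unit propagation: (!y8) forces y8 = False.
(!y4) is a unit clause, so y4 = False.
Unit propagation: (!y6) forces y6 = False.
y11 occurs only negated in the remaining clauses — set y11 = False.
y5, y10 are now unconstrained; take y5 = True, y10 = True.
Every clause has at least one true literal under this assignment.

y1=T, y2=T, y3=F, y4=F, y5=T, y6=F, y7=T, y8=F, y9=F, y10=T, y11=F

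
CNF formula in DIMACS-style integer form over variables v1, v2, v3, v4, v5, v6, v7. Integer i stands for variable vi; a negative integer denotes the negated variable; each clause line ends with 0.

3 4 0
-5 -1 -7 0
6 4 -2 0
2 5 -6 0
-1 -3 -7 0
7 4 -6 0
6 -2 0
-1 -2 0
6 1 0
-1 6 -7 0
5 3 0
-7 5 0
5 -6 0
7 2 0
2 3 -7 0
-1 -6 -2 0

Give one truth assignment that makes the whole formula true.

v1=False  v2=True  v3=True  v4=True  v5=True  v6=True  v7=True

Check each clause:
  1. (v4 OR v3) — v3 is true.
  2. (NOT v1 OR NOT v5 OR NOT v7) — NOT v1 is true.
  3. (v6 OR v4 OR NOT v2) — v4 is true.
  4. (v2 OR v5 OR NOT v6) — v2 is true.
  5. (NOT v1 OR NOT v7 OR NOT v3) — NOT v1 is true.
  6. (NOT v6 OR v7 OR v4) — v4 is true.
  7. (NOT v2 OR v6) — v6 is true.
  8. (NOT v2 OR NOT v1) — NOT v1 is true.
  9. (v1 OR v6) — v6 is true.
  10. (v6 OR NOT v7 OR NOT v1) — NOT v1 is true.
  11. (v5 OR v3) — v3 is true.
  12. (v5 OR NOT v7) — v5 is true.
  13. (NOT v6 OR v5) — v5 is true.
  14. (v7 OR v2) — v2 is true.
  15. (NOT v7 OR v2 OR v3) — v2 is true.
  16. (NOT v1 OR NOT v2 OR NOT v6) — NOT v1 is true.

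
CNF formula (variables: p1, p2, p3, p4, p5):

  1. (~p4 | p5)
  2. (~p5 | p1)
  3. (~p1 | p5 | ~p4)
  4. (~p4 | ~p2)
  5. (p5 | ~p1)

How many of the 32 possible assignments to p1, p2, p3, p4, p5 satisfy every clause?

10

Case analysis on p5 and p1:
  p5=1, p1=1: p3 free; 3 ways for (p2,p4) × 2^1 = 6.
  p5=1, p1=0: a clause becomes empty — 0.
  p5=0, p1=1: a clause becomes empty — 0.
  p5=0, p1=0: remaining (p2,p3,p4) ∈ {(0,0,0); (0,1,0); (1,0,0); (1,1,0)} — 4.
Total: 6 + 0 + 0 + 4 = 10.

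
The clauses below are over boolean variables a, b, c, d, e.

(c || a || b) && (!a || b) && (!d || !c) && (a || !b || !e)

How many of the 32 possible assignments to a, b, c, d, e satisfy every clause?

11

Case analysis on a and b:
  a=1, b=1: e free; 3 ways for (c,d) × 2^1 = 6.
  a=1, b=0: a clause becomes empty — 0.
  a=0, b=1: remaining (c,d,e) ∈ {(0,0,0); (0,1,0); (1,0,0)} — 3.
  a=0, b=0: remaining (c,d,e) ∈ {(1,0,0); (1,0,1)} — 2.
Total: 6 + 0 + 3 + 2 = 11.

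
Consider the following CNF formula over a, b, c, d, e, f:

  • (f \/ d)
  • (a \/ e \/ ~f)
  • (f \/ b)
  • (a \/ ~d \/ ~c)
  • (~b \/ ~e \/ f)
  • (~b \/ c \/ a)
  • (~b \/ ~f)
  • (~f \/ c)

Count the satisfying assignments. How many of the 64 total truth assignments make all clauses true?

Case analysis on f and b:
  f=T, b=T: a clause becomes empty — 0.
  f=T, b=F: 5 of the 16 assignments to (a,c,d,e) work.
  f=F, b=T: remaining (a,c,d,e) ∈ {(T,F,T,F); (T,T,T,F)} — 2.
  f=F, b=F: a clause becomes empty — 0.
Total: 0 + 5 + 2 + 0 = 7.

7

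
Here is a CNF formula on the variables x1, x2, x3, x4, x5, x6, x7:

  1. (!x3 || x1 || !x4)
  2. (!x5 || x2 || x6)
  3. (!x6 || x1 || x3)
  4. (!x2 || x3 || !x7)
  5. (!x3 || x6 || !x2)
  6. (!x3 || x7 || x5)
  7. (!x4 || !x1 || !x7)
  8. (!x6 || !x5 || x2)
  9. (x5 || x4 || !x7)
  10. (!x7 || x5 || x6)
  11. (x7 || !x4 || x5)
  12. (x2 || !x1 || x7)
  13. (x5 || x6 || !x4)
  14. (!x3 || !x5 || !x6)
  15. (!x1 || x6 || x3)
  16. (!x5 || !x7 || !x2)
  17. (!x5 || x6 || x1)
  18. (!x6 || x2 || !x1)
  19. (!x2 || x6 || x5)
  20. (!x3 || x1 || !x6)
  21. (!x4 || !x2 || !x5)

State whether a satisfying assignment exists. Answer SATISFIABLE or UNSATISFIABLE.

SATISFIABLE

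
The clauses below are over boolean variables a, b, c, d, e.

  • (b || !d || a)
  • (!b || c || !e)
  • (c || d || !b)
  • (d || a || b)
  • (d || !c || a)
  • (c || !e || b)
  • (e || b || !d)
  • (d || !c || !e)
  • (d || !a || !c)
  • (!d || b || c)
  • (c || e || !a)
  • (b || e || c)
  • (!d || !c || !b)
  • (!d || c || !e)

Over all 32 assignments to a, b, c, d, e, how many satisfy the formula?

The models are:
  a=0 b=1 c=0 d=1 e=0
  a=1 b=0 c=1 d=1 e=1
That's 2 in total.

2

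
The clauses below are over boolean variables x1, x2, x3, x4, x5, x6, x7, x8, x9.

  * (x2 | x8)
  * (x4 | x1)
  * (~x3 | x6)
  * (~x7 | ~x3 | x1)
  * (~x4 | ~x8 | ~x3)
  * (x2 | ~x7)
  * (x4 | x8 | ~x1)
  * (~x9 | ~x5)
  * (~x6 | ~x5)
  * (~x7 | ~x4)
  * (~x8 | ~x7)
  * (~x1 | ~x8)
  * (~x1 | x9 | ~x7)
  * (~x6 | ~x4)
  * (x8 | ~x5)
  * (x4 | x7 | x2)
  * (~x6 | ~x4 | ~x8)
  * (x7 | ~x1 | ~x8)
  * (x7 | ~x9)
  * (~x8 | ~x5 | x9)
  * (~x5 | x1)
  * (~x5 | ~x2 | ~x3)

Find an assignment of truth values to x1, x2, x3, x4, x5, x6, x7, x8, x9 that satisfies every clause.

x1=False, x2=False, x3=False, x4=True, x5=False, x6=False, x7=False, x8=True, x9=False

x3 occurs only negated in the remaining clauses — set x3 = False.
x5 occurs only negated in the remaining clauses — set x5 = False.
Set x1 = False and propagate.
  then x4 is forced to True.
  then x7 is forced to False.
  then x6 is forced to False.
  then x9 is forced to False.
Set x2 = False and propagate.
  then x8 is forced to True.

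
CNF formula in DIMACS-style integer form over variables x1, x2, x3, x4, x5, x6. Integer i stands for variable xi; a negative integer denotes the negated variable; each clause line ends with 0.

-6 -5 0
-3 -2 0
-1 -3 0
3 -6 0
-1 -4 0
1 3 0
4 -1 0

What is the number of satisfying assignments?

The models are:
  x1=F x2=F x3=T x4=F x5=F x6=F
  x1=F x2=F x3=T x4=F x5=F x6=T
  x1=F x2=F x3=T x4=F x5=T x6=F
  x1=F x2=F x3=T x4=T x5=F x6=F
  x1=F x2=F x3=T x4=T x5=F x6=T
  x1=F x2=F x3=T x4=T x5=T x6=F
That's 6 in total.

6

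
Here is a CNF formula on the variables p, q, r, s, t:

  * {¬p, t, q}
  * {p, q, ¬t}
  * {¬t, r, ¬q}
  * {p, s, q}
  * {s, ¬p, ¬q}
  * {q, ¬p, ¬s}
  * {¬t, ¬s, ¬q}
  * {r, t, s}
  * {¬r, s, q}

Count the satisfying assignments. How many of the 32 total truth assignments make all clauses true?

Case analysis on q and s:
  q=1, s=1: remaining (p,r,t) ∈ {(0,0,0); (0,1,0); (1,0,0); (1,1,0)} — 4.
  q=1, s=0: remaining (p,r,t) ∈ {(0,1,0); (0,1,1)} — 2.
  q=0, s=1: remaining (p,r,t) ∈ {(0,0,0); (0,1,0)} — 2.
  q=0, s=0: remaining (p,r,t) ∈ {(1,0,1)} — 1.
Total: 4 + 2 + 2 + 1 = 9.

9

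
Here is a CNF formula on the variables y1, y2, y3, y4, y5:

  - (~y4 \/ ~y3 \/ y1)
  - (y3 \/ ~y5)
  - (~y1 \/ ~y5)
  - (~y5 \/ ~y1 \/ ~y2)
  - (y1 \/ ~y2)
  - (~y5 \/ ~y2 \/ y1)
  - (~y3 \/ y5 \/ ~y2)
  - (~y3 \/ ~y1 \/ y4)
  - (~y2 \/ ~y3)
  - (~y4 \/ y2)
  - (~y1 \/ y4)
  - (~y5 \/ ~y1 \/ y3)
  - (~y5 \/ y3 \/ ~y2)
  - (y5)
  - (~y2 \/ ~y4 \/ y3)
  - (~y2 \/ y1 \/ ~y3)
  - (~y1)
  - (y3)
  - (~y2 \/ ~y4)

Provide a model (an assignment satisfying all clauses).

y1=F, y2=F, y3=T, y4=F, y5=T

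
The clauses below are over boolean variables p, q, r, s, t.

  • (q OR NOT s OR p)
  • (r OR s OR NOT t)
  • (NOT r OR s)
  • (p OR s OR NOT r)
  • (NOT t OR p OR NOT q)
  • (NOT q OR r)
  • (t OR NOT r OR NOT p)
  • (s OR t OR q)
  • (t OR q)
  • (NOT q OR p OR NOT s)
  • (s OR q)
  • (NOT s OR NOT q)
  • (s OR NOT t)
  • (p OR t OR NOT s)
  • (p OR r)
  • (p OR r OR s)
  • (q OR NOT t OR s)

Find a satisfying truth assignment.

Set p = True and propagate.
Set q = False and propagate.
  then t is forced to True.
  then s is forced to True.
r is now unconstrained; take r = True.

p=T, q=F, r=T, s=T, t=T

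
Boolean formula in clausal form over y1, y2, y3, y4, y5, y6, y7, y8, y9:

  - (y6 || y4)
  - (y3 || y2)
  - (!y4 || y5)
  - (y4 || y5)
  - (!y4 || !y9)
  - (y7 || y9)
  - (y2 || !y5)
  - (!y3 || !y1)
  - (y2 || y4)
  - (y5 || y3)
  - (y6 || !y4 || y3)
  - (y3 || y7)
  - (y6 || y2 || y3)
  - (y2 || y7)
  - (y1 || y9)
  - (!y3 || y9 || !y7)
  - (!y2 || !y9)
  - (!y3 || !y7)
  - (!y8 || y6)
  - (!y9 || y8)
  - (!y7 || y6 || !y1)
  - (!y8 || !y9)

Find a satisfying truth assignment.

y1=True, y2=True, y3=False, y4=True, y5=True, y6=True, y7=True, y8=True, y9=False

Pure literal: y6 appears only positively; assign y6 = True.
Try y1 = True.
  then y3 is forced to False.
  then y2 is forced to True.
  then y5 is forced to True.
  then y7 is forced to True.
  then y9 is forced to False.
y4, y8 are now unconstrained; take y4 = True, y8 = True.
Every clause has at least one true literal under this assignment.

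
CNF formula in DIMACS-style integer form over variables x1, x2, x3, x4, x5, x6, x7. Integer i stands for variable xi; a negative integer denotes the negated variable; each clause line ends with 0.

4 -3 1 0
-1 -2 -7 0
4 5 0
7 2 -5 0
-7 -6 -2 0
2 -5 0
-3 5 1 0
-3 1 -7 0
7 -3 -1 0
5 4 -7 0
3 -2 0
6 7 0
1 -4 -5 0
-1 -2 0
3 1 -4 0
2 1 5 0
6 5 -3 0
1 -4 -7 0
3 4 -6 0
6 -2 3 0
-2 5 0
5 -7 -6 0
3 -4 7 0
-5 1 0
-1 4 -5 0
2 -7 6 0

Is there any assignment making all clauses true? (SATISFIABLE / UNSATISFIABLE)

x1 = True:
  x7 = True:
    propagation gives x6=False; an empty clause results — contradiction.
  x7 = False:
    propagation gives x3=False; an empty clause results — contradiction.
x1 = False:
  propagation gives x5=False, x4=True, x3=False; an empty clause results — contradiction.
Every branch closes, so no satisfying assignment exists.

UNSATISFIABLE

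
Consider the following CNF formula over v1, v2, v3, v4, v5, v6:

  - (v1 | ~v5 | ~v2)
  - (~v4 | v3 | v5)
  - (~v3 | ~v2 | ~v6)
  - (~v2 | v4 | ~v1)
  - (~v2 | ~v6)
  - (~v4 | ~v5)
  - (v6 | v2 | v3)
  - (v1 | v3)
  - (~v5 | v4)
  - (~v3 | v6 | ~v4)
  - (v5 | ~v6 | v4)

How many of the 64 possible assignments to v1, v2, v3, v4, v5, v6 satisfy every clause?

5

The models are:
  v1=F v2=F v3=T v4=F v5=F v6=F
  v1=F v2=F v3=T v4=T v5=F v6=T
  v1=F v2=T v3=T v4=F v5=F v6=F
  v1=T v2=F v3=T v4=F v5=F v6=F
  v1=T v2=F v3=T v4=T v5=F v6=T
Count: 5.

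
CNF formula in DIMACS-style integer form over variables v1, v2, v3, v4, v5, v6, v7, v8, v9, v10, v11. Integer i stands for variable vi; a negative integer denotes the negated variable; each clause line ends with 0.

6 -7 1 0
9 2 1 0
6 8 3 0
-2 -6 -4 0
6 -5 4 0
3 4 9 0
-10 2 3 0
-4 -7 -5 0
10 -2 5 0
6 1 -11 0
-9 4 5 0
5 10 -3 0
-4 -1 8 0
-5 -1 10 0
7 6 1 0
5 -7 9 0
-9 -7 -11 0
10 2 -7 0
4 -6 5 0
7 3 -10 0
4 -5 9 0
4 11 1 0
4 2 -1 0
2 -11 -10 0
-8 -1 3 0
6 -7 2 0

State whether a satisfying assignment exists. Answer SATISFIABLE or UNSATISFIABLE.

SATISFIABLE

Try v1 = False.
Try v2 = False.
  then v9 is forced to True.
The remaining clauses are satisfied by v3 = False, v4 = True, v5 = True, v6 = True, v7 = False, v8 = True, v10 = False, v11 = False.
So v1=F, v2=F, v3=F, v4=T, v5=T, v6=T, v7=F, v8=T, v9=T, v10=F, v11=F is a satisfying assignment.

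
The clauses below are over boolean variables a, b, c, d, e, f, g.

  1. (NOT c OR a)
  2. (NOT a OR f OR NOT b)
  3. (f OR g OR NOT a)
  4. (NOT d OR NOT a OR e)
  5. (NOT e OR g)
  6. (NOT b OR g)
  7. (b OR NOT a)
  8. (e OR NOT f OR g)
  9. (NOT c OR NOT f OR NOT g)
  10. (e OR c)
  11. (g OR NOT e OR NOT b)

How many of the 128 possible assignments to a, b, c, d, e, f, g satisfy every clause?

10

Case analysis on g and a:
  g=T, a=T: remaining (b,c,d,e,f) ∈ {(T,F,F,T,T); (T,F,T,T,T)} — 2.
  g=T, a=F: forces c=F; e=T; b, d, f free → 2^3 = 8.
  g=F, a=T: a clause becomes empty — 0.
  g=F, a=F: a clause becomes empty — 0.
Total: 2 + 8 + 0 + 0 = 10.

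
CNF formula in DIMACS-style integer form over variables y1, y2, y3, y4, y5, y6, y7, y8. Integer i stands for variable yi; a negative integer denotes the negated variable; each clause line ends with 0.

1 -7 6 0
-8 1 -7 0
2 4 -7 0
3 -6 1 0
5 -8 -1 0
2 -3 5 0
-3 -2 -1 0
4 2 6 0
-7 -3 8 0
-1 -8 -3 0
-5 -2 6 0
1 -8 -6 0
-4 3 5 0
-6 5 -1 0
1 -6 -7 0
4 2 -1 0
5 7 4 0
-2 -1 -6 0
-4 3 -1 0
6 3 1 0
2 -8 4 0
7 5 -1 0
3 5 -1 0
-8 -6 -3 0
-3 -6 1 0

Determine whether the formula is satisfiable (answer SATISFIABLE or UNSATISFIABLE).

Set y1 = False and propagate.
The remaining clauses are satisfied by y2 = False, y3 = True, y4 = True, y5 = True, y6 = False, y7 = False, y8 = True.
So y1=False, y2=False, y3=True, y4=True, y5=True, y6=False, y7=False, y8=True is a satisfying assignment.

SATISFIABLE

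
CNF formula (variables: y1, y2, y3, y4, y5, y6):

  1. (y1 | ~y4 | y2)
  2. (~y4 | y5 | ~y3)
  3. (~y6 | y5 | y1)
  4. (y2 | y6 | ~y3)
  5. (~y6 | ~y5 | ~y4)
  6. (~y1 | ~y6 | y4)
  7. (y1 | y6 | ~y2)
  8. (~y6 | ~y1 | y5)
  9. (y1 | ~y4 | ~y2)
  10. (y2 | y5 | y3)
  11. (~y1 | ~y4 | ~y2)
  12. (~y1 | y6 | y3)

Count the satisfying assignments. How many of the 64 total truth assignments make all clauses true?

Satisfying assignments:
  y1=F y2=F y3=F y4=F y5=T y6=F
  y1=F y2=F y3=F y4=F y5=T y6=T
  y1=F y2=F y3=T y4=F y5=T y6=T
  y1=F y2=T y3=F y4=F y5=T y6=T
  y1=F y2=T y3=T y4=F y5=T y6=T
  y1=T y2=T y3=T y4=F y5=F y6=F
  y1=T y2=T y3=T y4=F y5=T y6=F
Count: 7.

7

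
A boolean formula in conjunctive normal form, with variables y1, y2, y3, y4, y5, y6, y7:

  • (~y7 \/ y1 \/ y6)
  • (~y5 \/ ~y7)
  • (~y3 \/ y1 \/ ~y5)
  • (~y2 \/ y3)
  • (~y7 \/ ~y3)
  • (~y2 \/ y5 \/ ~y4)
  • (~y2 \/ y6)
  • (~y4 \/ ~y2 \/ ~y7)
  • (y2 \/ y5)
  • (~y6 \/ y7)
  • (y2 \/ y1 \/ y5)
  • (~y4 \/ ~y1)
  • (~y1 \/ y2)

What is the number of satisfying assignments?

2

Satisfying assignments:
  y1=F y2=F y3=F y4=F y5=T y6=F y7=F
  y1=F y2=F y3=F y4=T y5=T y6=F y7=F
That's 2 in total.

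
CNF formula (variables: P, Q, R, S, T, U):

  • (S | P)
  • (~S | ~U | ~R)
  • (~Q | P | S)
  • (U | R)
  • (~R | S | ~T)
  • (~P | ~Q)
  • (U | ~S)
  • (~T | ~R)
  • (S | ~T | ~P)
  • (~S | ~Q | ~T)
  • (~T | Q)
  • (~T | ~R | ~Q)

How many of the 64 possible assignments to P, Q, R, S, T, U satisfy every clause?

Satisfying assignments:
  P=0 Q=0 R=0 S=1 T=0 U=1
  P=0 Q=1 R=0 S=1 T=0 U=1
  P=1 Q=0 R=0 S=0 T=0 U=1
  P=1 Q=0 R=0 S=1 T=0 U=1
  P=1 Q=0 R=1 S=0 T=0 U=0
  P=1 Q=0 R=1 S=0 T=0 U=1
That's 6 in total.

6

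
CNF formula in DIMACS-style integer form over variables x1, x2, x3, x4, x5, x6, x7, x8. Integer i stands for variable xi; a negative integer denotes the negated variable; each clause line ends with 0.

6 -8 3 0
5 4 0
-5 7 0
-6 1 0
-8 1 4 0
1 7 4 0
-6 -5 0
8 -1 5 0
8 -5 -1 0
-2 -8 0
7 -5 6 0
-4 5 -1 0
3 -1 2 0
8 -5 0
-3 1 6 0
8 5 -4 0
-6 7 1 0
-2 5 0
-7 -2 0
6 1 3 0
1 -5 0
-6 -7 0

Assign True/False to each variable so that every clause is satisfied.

x1=True, x2=False, x3=True, x4=True, x5=True, x6=False, x7=True, x8=True

Check each clause:
  1. {x3, ¬x8, x6} — x3 is true.
  2. {x5, x4} — x4 is true.
  3. {¬x5, x7} — x7 is true.
  4. {x1, ¬x6} — x1 is true.
  5. {¬x8, x1, x4} — x1 is true.
  6. {x4, x1, x7} — x1 is true.
  7. {¬x5, ¬x6} — ¬x6 is true.
  8. {x5, x8, ¬x1} — x8 is true.
  9. {¬x1, ¬x5, x8} — x8 is true.
  10. {¬x2, ¬x8} — ¬x2 is true.
  11. {¬x5, x7, x6} — x7 is true.
  12. {x5, ¬x1, ¬x4} — x5 is true.
  13. {x3, x2, ¬x1} — x3 is true.
  14. {x8, ¬x5} — x8 is true.
  15. {x1, ¬x3, x6} — x1 is true.
  16. {x5, x8, ¬x4} — x8 is true.
  17. {x1, x7, ¬x6} — x1 is true.
  18. {¬x2, x5} — x5 is true.
  19. {¬x2, ¬x7} — ¬x2 is true.
  20. {x6, x1, x3} — x1 is true.
  21. {¬x5, x1} — x1 is true.
  22. {¬x6, ¬x7} — ¬x6 is true.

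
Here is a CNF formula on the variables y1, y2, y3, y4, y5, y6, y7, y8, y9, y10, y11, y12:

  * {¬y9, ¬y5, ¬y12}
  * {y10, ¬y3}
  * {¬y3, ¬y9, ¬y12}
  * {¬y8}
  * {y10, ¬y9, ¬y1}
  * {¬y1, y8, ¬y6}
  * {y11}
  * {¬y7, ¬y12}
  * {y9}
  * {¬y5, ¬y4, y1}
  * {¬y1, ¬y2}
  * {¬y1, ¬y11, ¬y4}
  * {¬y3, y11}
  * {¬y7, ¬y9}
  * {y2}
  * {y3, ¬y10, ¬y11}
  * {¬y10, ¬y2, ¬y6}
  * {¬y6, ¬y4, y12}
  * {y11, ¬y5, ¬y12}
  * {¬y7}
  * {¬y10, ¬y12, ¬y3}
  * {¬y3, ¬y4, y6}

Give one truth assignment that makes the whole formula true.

(¬y8) is a unit clause, so y8 = False.
Unit propagation: (y11) forces y11 = True.
Unit propagation: (y9) forces y9 = True.
The clause (¬y7) is unit: y7 must be False.
Unit propagation: (y2) forces y2 = True.
(¬y1) is a unit clause, so y1 = False.
Pure literal: y4 appears only negated; assign y4 = False.
Try y3 = False.
  then y10 is forced to False.
The remaining clauses are satisfied by y5 = True, y6 = True, y12 = False.

y1=0  y2=1  y3=0  y4=0  y5=1  y6=1  y7=0  y8=0  y9=1  y10=0  y11=1  y12=0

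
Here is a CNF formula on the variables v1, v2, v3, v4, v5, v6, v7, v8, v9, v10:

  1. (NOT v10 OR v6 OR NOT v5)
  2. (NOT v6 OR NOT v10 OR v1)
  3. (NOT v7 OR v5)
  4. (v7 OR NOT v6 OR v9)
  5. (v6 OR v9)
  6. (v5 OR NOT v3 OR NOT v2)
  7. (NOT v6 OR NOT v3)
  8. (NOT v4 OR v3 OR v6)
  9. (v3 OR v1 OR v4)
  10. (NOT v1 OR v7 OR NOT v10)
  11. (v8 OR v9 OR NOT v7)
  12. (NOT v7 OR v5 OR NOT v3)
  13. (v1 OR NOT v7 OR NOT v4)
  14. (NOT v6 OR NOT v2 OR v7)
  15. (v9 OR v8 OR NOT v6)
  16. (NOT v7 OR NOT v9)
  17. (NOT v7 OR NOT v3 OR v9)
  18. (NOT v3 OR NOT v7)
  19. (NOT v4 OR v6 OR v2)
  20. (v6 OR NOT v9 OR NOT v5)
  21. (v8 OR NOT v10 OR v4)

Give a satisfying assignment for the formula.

v10 occurs only negated in the remaining clauses — set v10 = False.
Try v1 = True.
Try v2 = False.
Try v3 = False.
The remaining clauses are satisfied by v4 = False, v5 = True, v6 = True, v7 = False, v8 = False, v9 = True.

v1 = T  v2 = F  v3 = F  v4 = F  v5 = T  v6 = T  v7 = F  v8 = F  v9 = T  v10 = F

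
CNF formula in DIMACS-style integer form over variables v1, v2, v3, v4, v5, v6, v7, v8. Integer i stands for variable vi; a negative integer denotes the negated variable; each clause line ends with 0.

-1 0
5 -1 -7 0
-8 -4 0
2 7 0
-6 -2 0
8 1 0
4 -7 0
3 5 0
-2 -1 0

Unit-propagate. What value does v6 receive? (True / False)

Unit clause (~v1) sets v1 = False.
From (v1 | v8) and v1 = False: v8 = True.
(~v8 | ~v4) with v8 = True leaves only ~v4, so v4 = False.
(~v7 | v4) with v4 = False leaves only ~v7, so v7 = False.
In (v2 | v7), v7 is now false; v2 must hold, so v2 = True.
From (~v6 | ~v2) and v2 = True: v6 = False.

False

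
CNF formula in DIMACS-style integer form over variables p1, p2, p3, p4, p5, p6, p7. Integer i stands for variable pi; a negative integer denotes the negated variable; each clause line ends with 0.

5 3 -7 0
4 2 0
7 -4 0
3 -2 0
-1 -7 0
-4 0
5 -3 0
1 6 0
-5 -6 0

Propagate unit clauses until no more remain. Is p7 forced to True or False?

Unit clause (!p4) sets p4 = False.
(p4 || p2) with p4 = False leaves only p2, so p2 = True.
(p3 || !p2) with p2 = True leaves only p3, so p3 = True.
In (!p3 || p5), !p3 is now false; p5 must hold, so p5 = True.
(!p6 || !p5) with p5 = True leaves only !p6, so p6 = False.
(p6 || p1) with p6 = False leaves only p1, so p1 = True.
In (!p7 || !p1), !p1 is now false; !p7 must hold, so p7 = False.

False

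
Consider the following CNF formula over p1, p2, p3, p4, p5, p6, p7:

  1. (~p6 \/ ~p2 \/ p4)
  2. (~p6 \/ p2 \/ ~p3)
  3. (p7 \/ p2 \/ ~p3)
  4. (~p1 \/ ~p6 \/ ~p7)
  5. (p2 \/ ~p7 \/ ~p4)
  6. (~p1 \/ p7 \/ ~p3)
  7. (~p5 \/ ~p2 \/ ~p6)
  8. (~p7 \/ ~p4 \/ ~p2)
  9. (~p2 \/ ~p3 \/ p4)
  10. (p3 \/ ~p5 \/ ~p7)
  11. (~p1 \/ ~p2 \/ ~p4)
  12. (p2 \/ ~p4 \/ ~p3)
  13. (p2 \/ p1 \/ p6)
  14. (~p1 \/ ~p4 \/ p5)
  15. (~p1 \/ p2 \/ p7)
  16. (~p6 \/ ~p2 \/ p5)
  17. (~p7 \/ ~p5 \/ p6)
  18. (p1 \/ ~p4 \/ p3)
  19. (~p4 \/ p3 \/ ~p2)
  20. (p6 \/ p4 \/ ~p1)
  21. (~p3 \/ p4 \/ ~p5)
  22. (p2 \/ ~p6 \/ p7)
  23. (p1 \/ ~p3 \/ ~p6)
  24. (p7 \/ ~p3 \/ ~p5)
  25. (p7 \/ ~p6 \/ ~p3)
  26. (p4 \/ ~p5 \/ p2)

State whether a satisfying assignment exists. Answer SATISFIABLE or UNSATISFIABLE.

SATISFIABLE

Try p1 = False.
Branch on p2: take p2 = False.
  then p6 is forced to True.
  then p3 is forced to False.
  then p4 is forced to False.
  then p7 is forced to True.
  then p5 is forced to False.
So p1 = F  p2 = F  p3 = F  p4 = F  p5 = F  p6 = T  p7 = T is a satisfying assignment.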